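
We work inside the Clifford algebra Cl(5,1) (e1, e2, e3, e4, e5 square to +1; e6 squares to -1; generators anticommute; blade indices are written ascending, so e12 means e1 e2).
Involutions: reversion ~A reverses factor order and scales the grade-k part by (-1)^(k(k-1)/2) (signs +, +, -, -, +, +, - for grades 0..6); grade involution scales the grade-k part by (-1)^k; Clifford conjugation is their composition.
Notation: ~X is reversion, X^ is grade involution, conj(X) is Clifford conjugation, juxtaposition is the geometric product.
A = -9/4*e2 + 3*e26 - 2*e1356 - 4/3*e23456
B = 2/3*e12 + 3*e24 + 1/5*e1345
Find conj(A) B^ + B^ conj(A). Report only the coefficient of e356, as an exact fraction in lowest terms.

first term: -3/2*e1 + 27/4*e4 + 2*e16 - 47/5*e46 - 4/15*e126 + 4*e356 - 4/3*e2356 - 9/20*e12345 - 8/9*e13456 + 33/5*e123456
second term: 3/2*e1 - 27/4*e4 - 2*e16 + 47/5*e46 + 4/15*e126 + 4*e356 + 4/3*e2356 - 9/20*e12345 + 8/9*e13456 + 33/5*e123456
Answer: 8


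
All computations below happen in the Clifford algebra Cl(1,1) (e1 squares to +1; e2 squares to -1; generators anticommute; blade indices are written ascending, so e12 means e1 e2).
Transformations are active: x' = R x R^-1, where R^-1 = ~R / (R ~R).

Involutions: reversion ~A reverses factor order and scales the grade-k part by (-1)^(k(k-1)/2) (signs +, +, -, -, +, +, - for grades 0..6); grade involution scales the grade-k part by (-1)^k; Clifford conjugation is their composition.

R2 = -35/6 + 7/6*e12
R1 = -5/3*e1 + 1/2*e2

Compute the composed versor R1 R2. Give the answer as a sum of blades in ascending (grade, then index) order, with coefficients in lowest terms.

Distribute over the terms of R1 (each basis-blade product reordered to ascending indices, repeated generators contracted through their squares):
(-5/3*e1) R2 = 175/18*e1 - 35/18*e2
(1/2*e2) R2 = 7/12*e1 - 35/12*e2
Summing the partial products and collecting blades:
Answer: 371/36*e1 - 175/36*e2


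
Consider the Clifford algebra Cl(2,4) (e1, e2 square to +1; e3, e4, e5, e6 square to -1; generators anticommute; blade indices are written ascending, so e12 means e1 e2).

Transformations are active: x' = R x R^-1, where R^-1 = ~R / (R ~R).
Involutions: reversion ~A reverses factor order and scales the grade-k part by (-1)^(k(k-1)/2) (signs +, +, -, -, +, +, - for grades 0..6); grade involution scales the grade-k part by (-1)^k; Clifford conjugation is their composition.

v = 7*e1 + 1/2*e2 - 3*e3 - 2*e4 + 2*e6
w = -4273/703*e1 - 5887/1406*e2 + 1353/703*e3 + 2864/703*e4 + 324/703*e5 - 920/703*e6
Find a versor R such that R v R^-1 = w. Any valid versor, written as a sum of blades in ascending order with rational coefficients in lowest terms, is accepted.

R = v + w = 648/703*e1 - 2592/703*e2 - 756/703*e3 + 1458/703*e4 + 324/703*e5 + 486/703*e6 works: the equal norms (129/4) guarantee its sandwich swaps v into w.
Answer: 648/703*e1 - 2592/703*e2 - 756/703*e3 + 1458/703*e4 + 324/703*e5 + 486/703*e6


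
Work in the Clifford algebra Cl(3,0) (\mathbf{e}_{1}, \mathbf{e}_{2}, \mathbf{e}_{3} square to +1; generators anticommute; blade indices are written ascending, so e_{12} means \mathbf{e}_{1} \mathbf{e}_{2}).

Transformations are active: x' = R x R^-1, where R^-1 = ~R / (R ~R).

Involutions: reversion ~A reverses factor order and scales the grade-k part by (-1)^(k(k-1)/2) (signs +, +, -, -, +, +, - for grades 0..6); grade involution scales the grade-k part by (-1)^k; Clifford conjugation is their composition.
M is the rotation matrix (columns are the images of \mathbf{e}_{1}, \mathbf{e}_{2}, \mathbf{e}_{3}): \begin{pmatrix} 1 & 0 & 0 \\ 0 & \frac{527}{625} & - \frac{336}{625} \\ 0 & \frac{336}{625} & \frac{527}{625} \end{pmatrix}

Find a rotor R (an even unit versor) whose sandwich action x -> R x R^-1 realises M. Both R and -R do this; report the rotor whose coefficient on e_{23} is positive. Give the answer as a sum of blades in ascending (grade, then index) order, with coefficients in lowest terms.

Method: write R = a + b12*e_{12} + b13*e_{13} + b23*e_{23} with a^2 + b12^2 + b13^2 + b23^2 = 1 (so R^-1 = ~R). Expanding the columns R e_j ~R gives tr M = 4a^2 - 1 and, from the antisymmetric part, M21 - M12 = -4a*b12, M13 - M31 = 4a*b13, M32 - M23 = -4a*b23.
Here tr M = \frac{1679}{625}, so a^2 = (1 + tr M)/4 = \frac{576}{625} and a = ±\frac{24}{25}. Taking a = \frac{24}{25}: M21 - M12 = 0, M13 - M31 = 0, M32 - M23 = \frac{672}{625}, giving b12 = 0, b13 = 0, b23 = -\frac{7}{25}, i.e. R = \frac{24}{25} - \frac{7}{25} e_{23}.
Its e_{23} coefficient is negative, so report the other preimage -R.
Answer: -\frac{24}{25} + \frac{7}{25} e_{23}. Why the constraint matters: R and -R act identically through the sandwich — M has trace \frac{1679}{625} either way — so only the sign condition on e_{23} picks one of the two preimages.


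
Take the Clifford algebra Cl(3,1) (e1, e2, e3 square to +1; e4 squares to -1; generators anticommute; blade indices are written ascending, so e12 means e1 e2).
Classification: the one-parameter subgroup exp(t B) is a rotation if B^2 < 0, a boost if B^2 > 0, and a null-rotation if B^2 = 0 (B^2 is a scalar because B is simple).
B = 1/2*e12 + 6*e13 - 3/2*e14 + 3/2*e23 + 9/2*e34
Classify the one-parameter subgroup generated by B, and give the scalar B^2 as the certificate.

B^2 term by term: the squares give (1/2)^2*(e12)^2 + (6)^2*(e13)^2 + (-3/2)^2*(e14)^2 + (3/2)^2*(e23)^2 + (9/2)^2*(e34)^2 = 1/4*(-1) + 36*(-1) + 9/4*(+1) + 9/4*(-1) + 81/4*(+1) = -16 (each basis 2-blade squares to minus the product of its generators' squares); cross terms between blades sharing an index anticommute and cancel; the commuting (index-disjoint) pairs give grade-4 terms 2*c*c'*(blade product), which cancel blade by blade — e1234: 9/2 - 9/2 = 0 — confirming B is simple. So B^2 = -16.
Answer: rotation, certificate B^2 = -16. B^2 = -16 is basis-independent, so its sign is the whole story.


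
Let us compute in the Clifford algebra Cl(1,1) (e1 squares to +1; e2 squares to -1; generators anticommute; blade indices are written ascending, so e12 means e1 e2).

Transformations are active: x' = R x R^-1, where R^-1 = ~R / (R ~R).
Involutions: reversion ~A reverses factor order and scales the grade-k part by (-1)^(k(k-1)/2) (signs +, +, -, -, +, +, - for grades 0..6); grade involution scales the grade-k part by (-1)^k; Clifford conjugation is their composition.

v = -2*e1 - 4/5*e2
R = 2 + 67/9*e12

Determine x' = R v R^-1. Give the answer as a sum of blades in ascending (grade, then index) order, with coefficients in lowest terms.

~R = 2 - 67/9*e12, and R ~R = -4165/81, so R^-1 = ~R / (-4165/81).
R v = 88/45*e1 + 598/45*e2
Answer: 38482/20825*e1 - 4868/20825*e2


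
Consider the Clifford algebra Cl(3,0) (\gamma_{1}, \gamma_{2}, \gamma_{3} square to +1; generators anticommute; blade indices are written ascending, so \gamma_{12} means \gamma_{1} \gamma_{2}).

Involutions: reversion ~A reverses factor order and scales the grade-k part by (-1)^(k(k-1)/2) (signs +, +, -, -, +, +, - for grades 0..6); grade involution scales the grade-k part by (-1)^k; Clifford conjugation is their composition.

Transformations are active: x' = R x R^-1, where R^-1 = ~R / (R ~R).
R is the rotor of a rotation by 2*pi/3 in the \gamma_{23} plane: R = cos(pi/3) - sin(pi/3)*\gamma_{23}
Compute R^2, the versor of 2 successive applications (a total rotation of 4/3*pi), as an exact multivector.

Half-angle bookkeeping: 2 applications in \gamma_{23} add up to rotor phase 2*pi/3 = \frac{2 \pi}{3}, so R^2 = cos(\frac{2 \pi}{3}) - sin(\frac{2 \pi}{3})*\gamma_{23}.
cos(\frac{2 \pi}{3}) = - \frac{1}{2} and sin(\frac{2 \pi}{3}) = \frac{\sqrt{3}}{2}, so R^2 = -\frac{1}{2} - \frac{\sqrt{3}}{2} \gamma_{23}. The net rotation is 4/3*pi; the rotor keeps the half-angle phase exactly.
Answer: -\frac{1}{2} - \frac{\sqrt{3}}{2} \gamma_{23}


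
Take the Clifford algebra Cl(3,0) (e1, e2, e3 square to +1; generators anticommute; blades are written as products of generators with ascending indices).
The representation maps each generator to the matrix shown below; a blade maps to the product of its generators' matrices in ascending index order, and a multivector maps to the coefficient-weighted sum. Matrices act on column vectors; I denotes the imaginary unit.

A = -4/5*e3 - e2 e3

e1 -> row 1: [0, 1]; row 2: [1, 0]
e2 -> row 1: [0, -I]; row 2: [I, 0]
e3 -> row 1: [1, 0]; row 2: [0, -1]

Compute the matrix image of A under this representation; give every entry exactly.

Bivector images (products of the table entries): rho(e2 e3) = rho(e2)rho(e3) = row 1: [0, I]; row 2: [I, 0].
M = (-4/5)*rho(e3) + (-1)*rho(e2 e3), summed entrywise:
Answer: row 1: [-4/5, -I]; row 2: [-I, 4/5]


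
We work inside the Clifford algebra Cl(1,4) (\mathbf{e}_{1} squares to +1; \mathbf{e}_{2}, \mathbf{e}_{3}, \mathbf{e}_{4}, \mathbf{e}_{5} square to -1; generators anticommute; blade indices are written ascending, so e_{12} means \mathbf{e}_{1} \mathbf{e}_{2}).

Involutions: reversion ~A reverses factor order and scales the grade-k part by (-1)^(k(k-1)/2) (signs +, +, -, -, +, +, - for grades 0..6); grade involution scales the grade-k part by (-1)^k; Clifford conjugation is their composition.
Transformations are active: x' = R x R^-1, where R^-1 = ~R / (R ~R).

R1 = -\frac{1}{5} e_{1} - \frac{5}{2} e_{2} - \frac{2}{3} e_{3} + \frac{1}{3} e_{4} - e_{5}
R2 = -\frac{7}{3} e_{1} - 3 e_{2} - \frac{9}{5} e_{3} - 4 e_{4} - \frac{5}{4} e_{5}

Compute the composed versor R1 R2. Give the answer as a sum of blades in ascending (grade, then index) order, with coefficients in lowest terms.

Distribute over the terms of R1 (each basis-blade product reordered to ascending indices, repeated generators contracted through their squares):
(-\frac{1}{5} e_{1}) R2 = \frac{7}{15} + \frac{3}{5} e_{12} + \frac{9}{25} e_{13} + \frac{4}{5} e_{14} + \frac{1}{4} e_{15}
(-\frac{5}{2} e_{2}) R2 = -\frac{15}{2} - \frac{35}{6} e_{12} + \frac{9}{2} e_{23} + 10 e_{24} + \frac{25}{8} e_{25}
(-\frac{2}{3} e_{3}) R2 = -\frac{6}{5} - \frac{14}{9} e_{13} - 2 e_{23} + \frac{8}{3} e_{34} + \frac{5}{6} e_{35}
(\frac{1}{3} e_{4}) R2 = \frac{4}{3} + \frac{7}{9} e_{14} + e_{24} + \frac{3}{5} e_{34} - \frac{5}{12} e_{45}
(-e_{5}) R2 = -\frac{5}{4} - \frac{7}{3} e_{15} - 3 e_{25} - \frac{9}{5} e_{35} - 4 e_{45}
Summing the partial products and collecting blades:
Answer: -\frac{163}{20} - \frac{157}{30} e_{12} - \frac{269}{225} e_{13} + \frac{71}{45} e_{14} - \frac{25}{12} e_{15} + \frac{5}{2} e_{23} + 11 e_{24} + \frac{1}{8} e_{25} + \frac{49}{15} e_{34} - \frac{29}{30} e_{35} - \frac{53}{12} e_{45}


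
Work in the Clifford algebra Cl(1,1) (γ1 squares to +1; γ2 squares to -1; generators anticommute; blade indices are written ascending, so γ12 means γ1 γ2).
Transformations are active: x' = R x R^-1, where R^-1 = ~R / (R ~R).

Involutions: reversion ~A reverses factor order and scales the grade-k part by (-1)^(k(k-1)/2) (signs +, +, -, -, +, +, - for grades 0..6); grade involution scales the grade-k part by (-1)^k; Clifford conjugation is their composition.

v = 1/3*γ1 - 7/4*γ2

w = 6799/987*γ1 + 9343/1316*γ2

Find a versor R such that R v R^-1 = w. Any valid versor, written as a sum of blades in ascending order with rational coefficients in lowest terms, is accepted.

Reasoning: v^2 = w^2 = -425/144 since conjugation preserves the quadratic form; R = v + w = 2376/329*γ1 + 1760/329*γ2 is then valid when invertible, keeping its own part and reversing (v - w)/2.
Answer: 2376/329*γ1 + 1760/329*γ2


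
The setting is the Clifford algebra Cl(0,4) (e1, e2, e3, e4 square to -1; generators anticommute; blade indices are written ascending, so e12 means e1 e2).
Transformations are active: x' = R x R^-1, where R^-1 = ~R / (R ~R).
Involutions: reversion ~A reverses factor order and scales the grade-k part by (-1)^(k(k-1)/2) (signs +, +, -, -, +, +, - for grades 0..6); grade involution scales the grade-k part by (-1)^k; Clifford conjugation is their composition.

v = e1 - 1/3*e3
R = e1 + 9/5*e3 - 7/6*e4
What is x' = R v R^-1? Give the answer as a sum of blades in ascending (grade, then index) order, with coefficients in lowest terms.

~R = e1 + 9/5*e3 - 7/6*e4, and R ~R = -5041/900, so R^-1 = ~R / (-5041/900).
R v = -2/5 - 32/15*e13 + 7/6*e14 - 7/18*e34
Answer: -4321/5041*e1 + 8929/15123*e3 - 840/5041*e4


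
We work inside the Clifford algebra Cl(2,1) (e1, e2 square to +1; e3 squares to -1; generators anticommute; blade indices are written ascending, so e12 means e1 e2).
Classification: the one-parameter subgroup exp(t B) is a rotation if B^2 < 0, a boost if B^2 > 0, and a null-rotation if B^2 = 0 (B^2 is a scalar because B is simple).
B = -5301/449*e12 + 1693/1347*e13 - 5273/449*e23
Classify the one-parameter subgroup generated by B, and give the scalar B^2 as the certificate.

B^2 term by term: the squares give (-5301/449)^2*(e12)^2 + (1693/1347)^2*(e13)^2 + (-5273/449)^2*(e23)^2 = 28100601/201601*(-1) + 2866249/1814409*(+1) + 27804529/201601*(+1) = 1/9 (each basis 2-blade squares to minus the product of its generators' squares); cross terms between blades sharing an index anticommute and cancel. So B^2 = 1/9.
Answer: boost, certificate B^2 = 1/9. The class reads off the invariant scalar 1/9 directly.


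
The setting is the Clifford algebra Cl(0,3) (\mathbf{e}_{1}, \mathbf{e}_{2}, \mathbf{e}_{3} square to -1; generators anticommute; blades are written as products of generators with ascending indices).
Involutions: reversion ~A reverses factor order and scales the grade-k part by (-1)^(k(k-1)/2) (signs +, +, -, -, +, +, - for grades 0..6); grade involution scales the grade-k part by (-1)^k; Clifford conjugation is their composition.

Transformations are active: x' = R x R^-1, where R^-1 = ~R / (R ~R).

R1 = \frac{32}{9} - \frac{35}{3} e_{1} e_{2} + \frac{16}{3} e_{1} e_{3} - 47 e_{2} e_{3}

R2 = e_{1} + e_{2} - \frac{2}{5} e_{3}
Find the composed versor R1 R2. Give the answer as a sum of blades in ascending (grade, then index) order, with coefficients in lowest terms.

Distribute over the terms of R2 (each basis-blade product reordered to ascending indices, repeated generators contracted through their squares):
R1 (e_{1}) = \frac{32}{9} e_{1} - \frac{35}{3} e_{2} + \frac{16}{3} e_{3} - 47 e_{1} e_{2} e_{3}
R1 (e_{2}) = \frac{35}{3} e_{1} + \frac{32}{9} e_{2} - 47 e_{3} - \frac{16}{3} e_{1} e_{2} e_{3}
R1 (-\frac{2}{5} e_{3}) = \frac{32}{15} e_{1} - \frac{94}{5} e_{2} - \frac{64}{45} e_{3} + \frac{14}{3} e_{1} e_{2} e_{3}
Summing the partial products and collecting blades:
Answer: \frac{781}{45} e_{1} - \frac{1211}{45} e_{2} - \frac{1939}{45} e_{3} - \frac{143}{3} e_{1} e_{2} e_{3}


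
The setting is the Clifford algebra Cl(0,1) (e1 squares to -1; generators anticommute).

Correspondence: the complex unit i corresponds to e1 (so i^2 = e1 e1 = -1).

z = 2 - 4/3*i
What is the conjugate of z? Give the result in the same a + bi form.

In blades: z = 2 - 4/3*e1.
Conjugation here is Clifford conjugation: the scalar is fixed and the grade-1 and grade-2 blades all flip sign, giving 2 + 4/3*e1; translating back:
Answer: 2 + 4/3*i


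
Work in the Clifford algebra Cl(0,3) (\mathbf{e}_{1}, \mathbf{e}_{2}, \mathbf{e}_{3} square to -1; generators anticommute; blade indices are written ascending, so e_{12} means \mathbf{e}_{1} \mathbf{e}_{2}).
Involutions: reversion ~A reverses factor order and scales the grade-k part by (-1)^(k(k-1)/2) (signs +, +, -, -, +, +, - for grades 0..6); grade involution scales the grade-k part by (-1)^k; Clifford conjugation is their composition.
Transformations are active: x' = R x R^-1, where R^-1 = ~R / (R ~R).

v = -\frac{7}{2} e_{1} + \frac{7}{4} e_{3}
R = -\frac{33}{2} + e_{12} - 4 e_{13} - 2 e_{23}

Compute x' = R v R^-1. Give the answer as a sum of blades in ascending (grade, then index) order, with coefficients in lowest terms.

~R = -\frac{33}{2} - e_{12} + 4 e_{13} + 2 e_{23}, and R ~R = \frac{1173}{4}, so R^-1 = ~R / (\frac{1173}{4}).
R v = \frac{259}{4} e_{1} - \frac{119}{8} e_{3} + \frac{35}{4} e_{123}
Answer: -\frac{539}{138} e_{1} + \frac{280}{1173} e_{2} - \frac{77}{4692} e_{3}


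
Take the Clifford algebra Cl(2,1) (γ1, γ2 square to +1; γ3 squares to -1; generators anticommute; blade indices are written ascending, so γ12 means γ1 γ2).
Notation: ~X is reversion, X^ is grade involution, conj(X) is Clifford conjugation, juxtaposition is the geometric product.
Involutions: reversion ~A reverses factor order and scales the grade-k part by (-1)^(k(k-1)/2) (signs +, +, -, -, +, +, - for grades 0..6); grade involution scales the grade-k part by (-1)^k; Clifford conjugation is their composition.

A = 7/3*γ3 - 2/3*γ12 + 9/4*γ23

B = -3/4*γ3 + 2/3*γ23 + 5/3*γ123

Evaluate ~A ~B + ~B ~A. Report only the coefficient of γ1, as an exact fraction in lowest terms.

first term: 13/4 + 15/4*γ1 - 467/144*γ2 + 10/9*γ3 + 35/9*γ12 - 4/9*γ13 - 1/2*γ123
second term: 13/4 + 15/4*γ1 + 467/144*γ2 + 10/9*γ3 + 35/9*γ12 + 4/9*γ13 - 1/2*γ123
Answer: 15/2


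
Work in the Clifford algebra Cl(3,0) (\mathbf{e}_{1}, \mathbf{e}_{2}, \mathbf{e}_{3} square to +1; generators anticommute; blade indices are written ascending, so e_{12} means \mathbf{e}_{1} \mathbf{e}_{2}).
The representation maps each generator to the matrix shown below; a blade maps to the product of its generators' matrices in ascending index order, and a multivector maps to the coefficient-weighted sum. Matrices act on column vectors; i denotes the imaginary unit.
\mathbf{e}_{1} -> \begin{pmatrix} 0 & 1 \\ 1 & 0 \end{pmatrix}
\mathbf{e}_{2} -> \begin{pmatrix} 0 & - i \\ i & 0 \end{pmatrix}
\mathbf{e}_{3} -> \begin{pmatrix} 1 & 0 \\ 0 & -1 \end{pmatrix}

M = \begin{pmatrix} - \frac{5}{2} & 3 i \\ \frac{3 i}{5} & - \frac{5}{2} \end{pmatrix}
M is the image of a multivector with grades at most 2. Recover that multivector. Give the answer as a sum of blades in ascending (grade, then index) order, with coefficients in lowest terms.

Method: 1, rho(e_{1}), rho(e_{2}), rho(e_{3}) form a trace-orthogonal basis of the 2x2 complex matrices (tr(X Y) = 2 if X = Y, else 0), so M = m0*1 + m1*rho(e_{1}) + m2*rho(e_{2}) + m3*rho(e_{3}) with m0 = tr(M)/2 = - \frac{5}{2}, m1 = tr(M rho(e_{1}))/2 = \frac{9 i}{5}, m2 = tr(M rho(e_{2}))/2 = - \frac{6}{5}, m3 = tr(M rho(e_{3}))/2 = 0.
Multiplying table entries, the bivector images are rho(e_{12}) = i*rho(e_{3}), rho(e_{13}) = -i*rho(e_{2}), rho(e_{23}) = i*rho(e_{1}); with real blade coefficients the real parts of m0..m3 are the coefficients of 1, e_{1}, e_{2}, e_{3} and the imaginary parts give the bivectors (e_{23}: Im m1, e_{13}: -Im m2, e_{12}: Im m3).
Answer: -\frac{5}{2} - \frac{6}{5} e_{2} + \frac{9}{5} e_{23}


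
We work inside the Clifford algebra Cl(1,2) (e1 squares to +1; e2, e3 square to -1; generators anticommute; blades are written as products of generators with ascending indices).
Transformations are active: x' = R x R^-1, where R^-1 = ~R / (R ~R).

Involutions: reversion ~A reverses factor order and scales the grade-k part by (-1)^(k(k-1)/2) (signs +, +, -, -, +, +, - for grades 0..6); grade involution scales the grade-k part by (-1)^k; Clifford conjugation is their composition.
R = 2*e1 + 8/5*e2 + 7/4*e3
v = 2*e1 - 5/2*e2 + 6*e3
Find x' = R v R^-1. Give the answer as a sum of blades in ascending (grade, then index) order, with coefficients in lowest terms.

~R = 2*e1 + 8/5*e2 + 7/4*e3, and R ~R = -649/400, so R^-1 = ~R / (-649/400).
R v = -5/2 - 41/5*e1 e2 + 17/2*e1 e3 + 559/40*e2 e3
Answer: 2702/649*e1 + 9645/1298*e2 - 394/649*e3


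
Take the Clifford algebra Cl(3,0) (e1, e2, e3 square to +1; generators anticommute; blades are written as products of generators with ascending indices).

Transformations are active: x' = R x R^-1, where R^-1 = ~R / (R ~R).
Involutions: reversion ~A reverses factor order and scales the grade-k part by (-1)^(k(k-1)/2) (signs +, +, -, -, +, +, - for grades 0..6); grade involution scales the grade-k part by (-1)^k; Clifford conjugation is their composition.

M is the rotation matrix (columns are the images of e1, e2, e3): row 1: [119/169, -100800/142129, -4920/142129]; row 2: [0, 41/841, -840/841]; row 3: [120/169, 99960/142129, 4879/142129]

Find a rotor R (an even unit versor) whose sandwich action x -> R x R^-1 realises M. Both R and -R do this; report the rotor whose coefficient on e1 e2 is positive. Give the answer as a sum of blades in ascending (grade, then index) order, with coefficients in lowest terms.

Method: write R = a + b12*e1 e2 + b13*e1 e3 + b23*e2 e3 with a^2 + b12^2 + b13^2 + b23^2 = 1 (so R^-1 = ~R). Expanding the columns R e_j ~R gives tr M = 4a^2 - 1 and, from the antisymmetric part, M21 - M12 = -4a*b12, M13 - M31 = 4a*b13, M32 - M23 = -4a*b23.
Here tr M = 111887/142129, so a^2 = (1 + tr M)/4 = 63504/142129 and a = ±252/377. Taking a = 252/377: M21 - M12 = 100800/142129, M13 - M31 = -105840/142129, M32 - M23 = 241920/142129, giving b12 = -100/377, b13 = -105/377, b23 = -240/377, i.e. R = 252/377 - 100/377*e1 e2 - 105/377*e1 e3 - 240/377*e2 e3.
Its e1 e2 coefficient is negative, so report the other preimage -R.
Answer: -252/377 + 100/377*e1 e2 + 105/377*e1 e3 + 240/377*e2 e3. Why the constraint matters: R and -R act identically through the sandwich — M has trace 111887/142129 either way — so only the sign condition on e1 e2 picks one of the two preimages.


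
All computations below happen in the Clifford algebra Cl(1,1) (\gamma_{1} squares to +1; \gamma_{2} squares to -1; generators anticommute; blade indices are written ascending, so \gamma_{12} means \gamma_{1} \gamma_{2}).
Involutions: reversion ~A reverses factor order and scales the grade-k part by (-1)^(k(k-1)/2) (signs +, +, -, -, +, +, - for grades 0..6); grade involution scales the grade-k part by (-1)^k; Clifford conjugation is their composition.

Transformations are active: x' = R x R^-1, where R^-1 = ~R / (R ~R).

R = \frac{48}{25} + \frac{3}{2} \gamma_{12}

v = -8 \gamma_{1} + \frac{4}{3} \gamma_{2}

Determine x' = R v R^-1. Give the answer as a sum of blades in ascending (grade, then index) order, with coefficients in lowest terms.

~R = \frac{48}{25} - \frac{3}{2} \gamma_{12}, and R ~R = \frac{3591}{2500}, so R^-1 = ~R / (\frac{3591}{2500}).
R v = -\frac{434}{25} \gamma_{1} + \frac{364}{25} \gamma_{2}
Answer: -\frac{6568}{171} \gamma_{1} + \frac{6428}{171} \gamma_{2}


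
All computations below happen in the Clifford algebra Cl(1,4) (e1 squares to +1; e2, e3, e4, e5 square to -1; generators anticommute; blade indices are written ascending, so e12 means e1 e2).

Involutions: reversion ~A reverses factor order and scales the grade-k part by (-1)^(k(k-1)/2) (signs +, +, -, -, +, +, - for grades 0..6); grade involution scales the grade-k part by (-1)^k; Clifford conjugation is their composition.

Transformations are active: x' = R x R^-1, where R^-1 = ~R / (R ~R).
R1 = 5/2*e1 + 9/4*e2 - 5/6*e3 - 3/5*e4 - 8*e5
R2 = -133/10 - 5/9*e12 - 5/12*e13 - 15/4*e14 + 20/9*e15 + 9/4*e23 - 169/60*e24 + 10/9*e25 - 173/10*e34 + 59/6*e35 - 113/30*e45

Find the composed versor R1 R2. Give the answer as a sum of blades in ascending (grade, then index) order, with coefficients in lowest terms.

Distribute over the terms of R1 (each basis-blade product reordered to ascending indices, repeated generators contracted through their squares):
(5/2*e1) R2 = -133/4*e1 - 25/18*e2 - 25/24*e3 - 75/8*e4 + 50/9*e5 + 45/8*e123 - 169/24*e124 + 25/9*e125 - 173/4*e134 + 295/12*e135 - 113/12*e145
(9/4*e2) R2 = -5/4*e1 - 1197/40*e2 - 81/16*e3 + 507/80*e4 - 5/2*e5 + 15/16*e123 + 135/16*e124 - 5*e125 - 1557/40*e234 + 177/8*e235 - 339/40*e245
(-5/6*e3) R2 = 25/72*e1 - 15/8*e2 + 133/12*e3 - 173/12*e4 + 295/36*e5 + 25/54*e123 - 25/8*e134 + 50/27*e135 - 169/72*e234 + 25/27*e235 + 113/36*e345
(-3/5*e4) R2 = 9/4*e1 + 169/100*e2 + 519/50*e3 + 399/50*e4 - 113/50*e5 + 1/3*e124 + 1/4*e134 + 4/3*e145 - 27/20*e234 + 2/3*e245 + 59/10*e345
(-8*e5) R2 = -160/9*e1 - 80/9*e2 - 236/3*e3 + 452/15*e4 + 532/5*e5 + 40/9*e125 + 10/3*e135 + 30*e145 - 18*e235 + 338/15*e245 + 692/5*e345
Summing the partial products and collecting blades:
Answer: -3577/72*e1 - 36349/900*e2 - 25323/400*e3 + 24791/1200*e4 + 11539/100*e5 + 3035/432*e123 + 83/48*e124 + 20/9*e125 - 369/8*e134 + 3215/108*e135 + 263/12*e145 - 1918/45*e234 + 1091/216*e235 + 589/40*e245 + 26539/180*e345


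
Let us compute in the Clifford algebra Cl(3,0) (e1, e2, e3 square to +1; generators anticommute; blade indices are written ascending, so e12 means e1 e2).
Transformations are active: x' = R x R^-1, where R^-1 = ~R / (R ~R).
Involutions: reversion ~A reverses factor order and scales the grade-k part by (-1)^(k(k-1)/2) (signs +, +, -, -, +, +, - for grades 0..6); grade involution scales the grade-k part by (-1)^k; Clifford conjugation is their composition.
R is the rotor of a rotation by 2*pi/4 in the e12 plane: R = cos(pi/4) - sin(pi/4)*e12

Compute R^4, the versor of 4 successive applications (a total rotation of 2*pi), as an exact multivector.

Rotor phase runs at HALF the rotation angle; powers of one rotor simply add phase, so after 4 steps in e12 the phase is 4*pi/4 = pi and R^4 = cos(pi) - sin(pi)*e12.
cos(pi) = -1 and sin(pi) = 0, so R^4 = -1. The total rotation 2*pi is 1 full turn, so every vector returns to itself, yet the rotor is -1, on the OTHER sheet of the double cover (an odd number of 2*pi turns).
Answer: -1


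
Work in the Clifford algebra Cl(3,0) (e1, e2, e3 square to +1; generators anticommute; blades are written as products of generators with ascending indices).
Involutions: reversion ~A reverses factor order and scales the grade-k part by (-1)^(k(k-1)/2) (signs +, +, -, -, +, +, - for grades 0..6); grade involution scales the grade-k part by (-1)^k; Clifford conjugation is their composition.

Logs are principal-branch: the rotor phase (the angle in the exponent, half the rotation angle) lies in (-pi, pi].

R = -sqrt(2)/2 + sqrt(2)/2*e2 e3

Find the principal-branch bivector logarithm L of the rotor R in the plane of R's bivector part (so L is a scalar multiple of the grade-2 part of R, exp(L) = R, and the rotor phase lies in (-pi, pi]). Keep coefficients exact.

The scalar part of R is -sqrt(2)/2, which pins the rotor phase on the principal branch; dividing the bivector part by the sine of that phase recovers the unit plane, and L is the phase times that plane.
Concretely: cos(phase) = -sqrt(2)/2 gives phase = ±3*pi/4, and since phase/sin(phase) is even the sign is immaterial: L = (phase/sin(phase)) * <R>_2 = (3*sqrt(2)*pi/4) * <R>_2.
Answer: 3*pi/4*e2 e3


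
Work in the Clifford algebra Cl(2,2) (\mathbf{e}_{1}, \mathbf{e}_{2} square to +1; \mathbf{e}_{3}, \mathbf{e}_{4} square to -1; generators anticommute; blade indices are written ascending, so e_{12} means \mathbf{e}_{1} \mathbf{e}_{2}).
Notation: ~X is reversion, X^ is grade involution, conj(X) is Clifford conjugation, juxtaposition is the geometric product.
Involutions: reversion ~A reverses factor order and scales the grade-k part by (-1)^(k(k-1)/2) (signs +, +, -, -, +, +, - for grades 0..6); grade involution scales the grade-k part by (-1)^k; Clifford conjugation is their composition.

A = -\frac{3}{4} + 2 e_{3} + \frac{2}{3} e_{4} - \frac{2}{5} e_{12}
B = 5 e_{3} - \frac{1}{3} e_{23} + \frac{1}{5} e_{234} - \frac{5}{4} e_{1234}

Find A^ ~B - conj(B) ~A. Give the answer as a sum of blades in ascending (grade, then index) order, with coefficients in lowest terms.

first term: 10 - \frac{2}{3} e_{2} - \frac{15}{4} e_{3} - \frac{2}{15} e_{13} - \frac{23}{60} e_{23} + \frac{2}{5} e_{24} + \frac{17}{6} e_{34} - \frac{7}{6} e_{123} - \frac{5}{2} e_{124} + \frac{2}{25} e_{134} - \frac{13}{180} e_{234} + \frac{15}{16} e_{1234}
second term: 10 - \frac{2}{3} e_{2} + \frac{15}{4} e_{3} - \frac{2}{15} e_{13} - \frac{23}{60} e_{23} + \frac{2}{5} e_{24} - \frac{17}{6} e_{34} - \frac{7}{6} e_{123} - \frac{5}{2} e_{124} - \frac{2}{25} e_{134} + \frac{13}{180} e_{234} + \frac{15}{16} e_{1234}
Answer: -\frac{15}{2} e_{3} + \frac{17}{3} e_{34} + \frac{4}{25} e_{134} - \frac{13}{90} e_{234}


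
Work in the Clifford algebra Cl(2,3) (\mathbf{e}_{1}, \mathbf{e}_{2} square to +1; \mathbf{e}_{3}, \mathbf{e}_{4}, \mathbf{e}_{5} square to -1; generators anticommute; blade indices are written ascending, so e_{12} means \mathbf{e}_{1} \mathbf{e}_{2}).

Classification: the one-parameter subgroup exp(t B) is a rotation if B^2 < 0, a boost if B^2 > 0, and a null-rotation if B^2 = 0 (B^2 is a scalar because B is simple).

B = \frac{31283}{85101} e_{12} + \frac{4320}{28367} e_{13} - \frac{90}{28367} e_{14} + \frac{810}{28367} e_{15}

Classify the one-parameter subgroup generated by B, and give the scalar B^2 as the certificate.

B^2 term by term: the squares give (\frac{31283}{85101})^2*(e_{12})^2 + (\frac{4320}{28367})^2*(e_{13})^2 + (-\frac{90}{28367})^2*(e_{14})^2 + (\frac{810}{28367})^2*(e_{15})^2 = \frac{978626089}{7242180201}*(-1) + \frac{18662400}{804686689}*(+1) + \frac{8100}{804686689}*(+1) + \frac{656100}{804686689}*(+1) = -\frac{1}{9} (each basis 2-blade squares to minus the product of its generators' squares); cross terms between blades sharing an index anticommute and cancel. So B^2 = -\frac{1}{9}.
Answer: rotation, certificate B^2 = -\frac{1}{9}. Certificate logic: -\frac{1}{9} is a conjugation-invariant scalar, so its sign fixes rotation versus boost versus null-rotation outright.


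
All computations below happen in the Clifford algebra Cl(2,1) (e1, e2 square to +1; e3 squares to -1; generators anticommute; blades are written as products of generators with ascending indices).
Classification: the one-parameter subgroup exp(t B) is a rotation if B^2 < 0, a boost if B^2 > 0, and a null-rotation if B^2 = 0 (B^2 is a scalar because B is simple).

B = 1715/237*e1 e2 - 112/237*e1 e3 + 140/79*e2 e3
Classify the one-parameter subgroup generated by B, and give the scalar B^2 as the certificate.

B^2 term by term: the squares give (1715/237)^2*(e1 e2)^2 + (-112/237)^2*(e1 e3)^2 + (140/79)^2*(e2 e3)^2 = 2941225/56169*(-1) + 12544/56169*(+1) + 19600/6241*(+1) = -49 (each basis 2-blade squares to minus the product of its generators' squares); cross terms between blades sharing an index anticommute and cancel. So B^2 = -49.
Answer: rotation, certificate B^2 = -49. Why this suffices: the scalar -49 survives any versor conjugation, so its sign alone determines the class however B is presented.


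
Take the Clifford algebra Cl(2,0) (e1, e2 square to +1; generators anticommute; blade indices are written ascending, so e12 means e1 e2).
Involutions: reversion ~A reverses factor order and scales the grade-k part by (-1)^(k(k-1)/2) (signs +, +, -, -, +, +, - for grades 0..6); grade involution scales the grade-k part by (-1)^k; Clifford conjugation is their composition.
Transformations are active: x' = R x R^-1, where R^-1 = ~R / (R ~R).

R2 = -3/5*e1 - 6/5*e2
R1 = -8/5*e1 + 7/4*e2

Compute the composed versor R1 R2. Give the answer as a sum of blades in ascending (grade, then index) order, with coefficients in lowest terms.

Distribute over the terms of R1 (each basis-blade product reordered to ascending indices, repeated generators contracted through their squares):
(-8/5*e1) R2 = 24/25 + 48/25*e12
(7/4*e2) R2 = -21/10 + 21/20*e12
Summing the partial products and collecting blades:
Answer: -57/50 + 297/100*e12


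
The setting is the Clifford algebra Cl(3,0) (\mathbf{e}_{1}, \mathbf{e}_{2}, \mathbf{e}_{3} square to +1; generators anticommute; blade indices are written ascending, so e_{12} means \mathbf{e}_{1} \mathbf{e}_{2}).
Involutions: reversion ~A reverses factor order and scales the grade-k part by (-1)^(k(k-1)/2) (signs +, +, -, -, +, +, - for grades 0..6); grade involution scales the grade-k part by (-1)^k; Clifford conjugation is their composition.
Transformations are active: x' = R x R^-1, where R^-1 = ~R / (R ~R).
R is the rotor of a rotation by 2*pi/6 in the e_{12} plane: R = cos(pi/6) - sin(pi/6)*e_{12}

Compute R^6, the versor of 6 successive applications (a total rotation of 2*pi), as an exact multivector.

Rotor phase runs at HALF the rotation angle; powers of one rotor simply add phase, so after 6 steps in e_{12} the phase is 6*pi/6 = \pi and R^6 = cos(\pi) - sin(\pi)*e_{12}.
cos(\pi) = -1 and sin(\pi) = 0, so R^6 = -1. The total rotation 2*pi is 1 full turn, so every vector returns to itself, yet the rotor is -1, on the OTHER sheet of the double cover (an odd number of 2*pi turns).
Answer: -1


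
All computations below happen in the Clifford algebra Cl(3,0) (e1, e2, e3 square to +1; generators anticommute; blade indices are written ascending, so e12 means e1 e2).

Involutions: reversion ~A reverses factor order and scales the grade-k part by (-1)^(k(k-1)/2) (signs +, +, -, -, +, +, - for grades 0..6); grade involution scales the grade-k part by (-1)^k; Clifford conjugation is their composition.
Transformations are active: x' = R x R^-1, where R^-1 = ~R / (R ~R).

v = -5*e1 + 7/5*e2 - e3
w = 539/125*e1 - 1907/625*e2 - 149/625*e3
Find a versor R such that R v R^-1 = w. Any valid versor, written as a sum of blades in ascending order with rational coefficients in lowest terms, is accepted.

Equal squares first: v^2 = w^2 = 699/25. Then v + w = -86/125*e1 - 1032/625*e2 - 774/625*e3 is a versor taking v to w, provided it is invertible.
Answer: -86/125*e1 - 1032/625*e2 - 774/625*e3


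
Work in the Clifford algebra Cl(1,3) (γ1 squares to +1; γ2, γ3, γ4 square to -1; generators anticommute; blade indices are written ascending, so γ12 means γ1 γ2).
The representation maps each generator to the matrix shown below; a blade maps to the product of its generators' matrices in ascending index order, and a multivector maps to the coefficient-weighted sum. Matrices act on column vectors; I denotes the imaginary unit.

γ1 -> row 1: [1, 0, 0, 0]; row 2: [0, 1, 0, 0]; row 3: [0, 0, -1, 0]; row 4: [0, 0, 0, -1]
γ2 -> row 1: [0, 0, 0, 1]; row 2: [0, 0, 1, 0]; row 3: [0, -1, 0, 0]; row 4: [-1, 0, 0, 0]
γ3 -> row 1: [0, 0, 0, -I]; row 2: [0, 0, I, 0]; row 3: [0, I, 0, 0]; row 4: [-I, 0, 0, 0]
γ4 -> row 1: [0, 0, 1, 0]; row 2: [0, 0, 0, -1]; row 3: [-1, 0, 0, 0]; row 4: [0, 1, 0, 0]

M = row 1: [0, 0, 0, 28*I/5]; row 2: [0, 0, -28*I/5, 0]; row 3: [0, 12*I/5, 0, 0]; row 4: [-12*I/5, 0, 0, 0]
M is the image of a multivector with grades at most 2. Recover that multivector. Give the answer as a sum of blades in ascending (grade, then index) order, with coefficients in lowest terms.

Method: the blade images are trace-orthogonal — tr(rho(e_A) rho(e_B)^-1) = 4 if A = B and 0 otherwise — and rho(e_A)^-1 = (e_A)^2 * rho(e_A) with (e_A)^2 = +1 or -1, so the coefficient of e_A in the preimage is (e_A)^2 * tr(M rho(e_A))/4.
Nonzero projections over blades of grade <= 2: γ3: (γ3)^2 = -1, tr(M rho(γ3)) = 32/5, coefficient -8/5; γ13: (γ13)^2 = +1, tr(M rho(γ13)) = -16, coefficient -4. Every other blade of grade <= 2 projects to 0.
Answer: -8/5*γ3 - 4*γ13


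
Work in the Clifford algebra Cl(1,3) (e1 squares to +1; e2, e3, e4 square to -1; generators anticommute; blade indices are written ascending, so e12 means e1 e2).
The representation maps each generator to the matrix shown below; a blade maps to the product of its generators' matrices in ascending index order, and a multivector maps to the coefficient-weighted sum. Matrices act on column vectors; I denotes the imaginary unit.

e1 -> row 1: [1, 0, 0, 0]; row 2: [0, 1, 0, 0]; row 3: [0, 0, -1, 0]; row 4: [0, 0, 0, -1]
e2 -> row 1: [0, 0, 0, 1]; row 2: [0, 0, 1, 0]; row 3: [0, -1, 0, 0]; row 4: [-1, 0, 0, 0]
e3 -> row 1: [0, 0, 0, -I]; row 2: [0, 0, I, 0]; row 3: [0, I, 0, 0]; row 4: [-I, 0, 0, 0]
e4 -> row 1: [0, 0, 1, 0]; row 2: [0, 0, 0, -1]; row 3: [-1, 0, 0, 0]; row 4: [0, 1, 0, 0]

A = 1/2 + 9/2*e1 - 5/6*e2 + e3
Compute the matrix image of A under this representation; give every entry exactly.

M = (1/2)*1 + (9/2)*rho(e1) + (-5/6)*rho(e2) + (1)*rho(e3), summed entrywise (1 is the identity matrix):
Answer: row 1: [5, 0, 0, -5/6 - I]; row 2: [0, 5, -5/6 + I, 0]; row 3: [0, 5/6 + I, -4, 0]; row 4: [5/6 - I, 0, 0, -4]


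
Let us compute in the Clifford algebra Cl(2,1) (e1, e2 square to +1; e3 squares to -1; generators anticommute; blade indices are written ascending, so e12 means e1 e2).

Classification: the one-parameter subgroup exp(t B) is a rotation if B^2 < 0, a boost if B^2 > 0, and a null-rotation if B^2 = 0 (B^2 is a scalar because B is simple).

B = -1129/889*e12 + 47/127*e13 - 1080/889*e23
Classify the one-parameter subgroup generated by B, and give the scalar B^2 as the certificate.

B^2 term by term: the squares give (-1129/889)^2*(e12)^2 + (47/127)^2*(e13)^2 + (-1080/889)^2*(e23)^2 = 1274641/790321*(-1) + 2209/16129*(+1) + 1166400/790321*(+1) = 0 (each basis 2-blade squares to minus the product of its generators' squares); cross terms between blades sharing an index anticommute and cancel. So B^2 = 0.
Answer: null-rotation, certificate B^2 = 0. One invariant decides it: the square 0 survives every conjugation, and its sign is exactly the classification.


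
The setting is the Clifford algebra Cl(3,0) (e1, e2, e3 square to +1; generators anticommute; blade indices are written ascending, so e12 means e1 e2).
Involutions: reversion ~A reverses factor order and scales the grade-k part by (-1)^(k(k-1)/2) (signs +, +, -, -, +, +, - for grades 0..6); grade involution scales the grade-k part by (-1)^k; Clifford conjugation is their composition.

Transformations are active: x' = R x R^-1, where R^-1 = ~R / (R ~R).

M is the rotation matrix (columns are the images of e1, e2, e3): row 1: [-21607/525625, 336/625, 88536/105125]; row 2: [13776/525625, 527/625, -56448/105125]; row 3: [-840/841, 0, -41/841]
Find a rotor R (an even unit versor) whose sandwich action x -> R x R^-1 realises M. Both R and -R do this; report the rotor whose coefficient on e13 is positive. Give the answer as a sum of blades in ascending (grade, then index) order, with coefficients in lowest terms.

Method: write R = a + b12*e12 + b13*e13 + b23*e23 with a^2 + b12^2 + b13^2 + b23^2 = 1 (so R^-1 = ~R). Expanding the columns R e_j ~R gives tr M = 4a^2 - 1 and, from the antisymmetric part, M21 - M12 = -4a*b12, M13 - M31 = 4a*b13, M32 - M23 = -4a*b23.
Here tr M = 15839/21025, so a^2 = (1 + tr M)/4 = 9216/21025 and a = ±96/145. Taking a = 96/145: M21 - M12 = -10752/21025, M13 - M31 = 193536/105125, M32 - M23 = 56448/105125, giving b12 = 28/145, b13 = 504/725, b23 = -147/725, i.e. R = 96/145 + 28/145*e12 + 504/725*e13 - 147/725*e23.
Its e13 coefficient is already positive.
Answer: 96/145 + 28/145*e12 + 504/725*e13 - 147/725*e23. Note: both R and -R realise this M (trace 15839/21025); the covering map identifies them, and the e13-coefficient sign is the tie-breaker.


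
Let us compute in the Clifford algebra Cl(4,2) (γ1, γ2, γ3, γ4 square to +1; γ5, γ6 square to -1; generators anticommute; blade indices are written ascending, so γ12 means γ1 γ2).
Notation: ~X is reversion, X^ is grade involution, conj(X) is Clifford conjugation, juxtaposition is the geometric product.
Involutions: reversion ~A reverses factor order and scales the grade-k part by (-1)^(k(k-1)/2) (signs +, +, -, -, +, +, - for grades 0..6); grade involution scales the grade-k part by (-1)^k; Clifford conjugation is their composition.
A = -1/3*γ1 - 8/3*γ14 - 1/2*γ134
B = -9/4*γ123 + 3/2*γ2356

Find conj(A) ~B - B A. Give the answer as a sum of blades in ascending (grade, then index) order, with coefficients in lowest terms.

first term: 3/4*γ23 + 9/8*γ24 - 6*γ234 + 1/2*γ12356 + 3/4*γ12456 + 4*γ123456
second term: 3/4*γ23 + 9/8*γ24 + 6*γ234 - 1/2*γ12356 - 3/4*γ12456 - 4*γ123456
Answer: -12*γ234 + γ12356 + 3/2*γ12456 + 8*γ123456


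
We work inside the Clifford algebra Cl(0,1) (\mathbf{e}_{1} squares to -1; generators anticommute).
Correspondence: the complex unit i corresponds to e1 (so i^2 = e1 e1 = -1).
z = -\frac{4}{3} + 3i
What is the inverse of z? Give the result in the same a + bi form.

In blades: z = -\frac{4}{3} + 3 e_{1}.
With qbar = -\frac{4}{3} - 3 e_{1} (scalar fixed, mapped units negated), z qbar = \frac{97}{9} (the sum of squared coefficients), so z^-1 = qbar / (\frac{97}{9}) = -\frac{12}{97} - \frac{27}{97} e_{1}; translating back:
Answer: -\frac{12}{97} - \frac{27}{97}i


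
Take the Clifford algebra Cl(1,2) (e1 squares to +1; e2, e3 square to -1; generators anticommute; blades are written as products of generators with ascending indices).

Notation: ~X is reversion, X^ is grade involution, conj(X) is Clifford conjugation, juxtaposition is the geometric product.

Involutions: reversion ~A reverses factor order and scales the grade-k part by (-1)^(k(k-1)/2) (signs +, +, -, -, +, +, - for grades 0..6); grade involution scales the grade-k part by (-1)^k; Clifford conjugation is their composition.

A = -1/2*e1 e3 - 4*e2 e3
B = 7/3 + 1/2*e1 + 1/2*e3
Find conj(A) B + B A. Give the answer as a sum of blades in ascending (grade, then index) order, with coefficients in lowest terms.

first term: -1/4*e1 - 2*e2 - 1/4*e3 + 7/6*e1 e3 + 28/3*e2 e3 + 2*e1 e2 e3
second term: -1/4*e1 - 2*e2 - 1/4*e3 - 7/6*e1 e3 - 28/3*e2 e3 - 2*e1 e2 e3
Answer: -1/2*e1 - 4*e2 - 1/2*e3
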